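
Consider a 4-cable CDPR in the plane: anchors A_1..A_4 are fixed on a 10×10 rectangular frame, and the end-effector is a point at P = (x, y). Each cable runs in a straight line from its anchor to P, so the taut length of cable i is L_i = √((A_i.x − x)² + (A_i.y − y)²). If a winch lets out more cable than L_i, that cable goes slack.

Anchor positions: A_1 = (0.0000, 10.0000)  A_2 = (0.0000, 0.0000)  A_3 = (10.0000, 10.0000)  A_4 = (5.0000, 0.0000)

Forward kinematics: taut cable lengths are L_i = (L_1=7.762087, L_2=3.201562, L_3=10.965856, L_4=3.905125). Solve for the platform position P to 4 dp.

(2.0000, 2.5000)

circle eqns → linear via eq_j − eq_1; set q_j = A_j·A_j − L_j²
q_1 = 0.0000+100.0000−60.2500 = 39.7500
0.0000·x + 20.0000·y = q_1−q_2 = 50.0000
-20.0000·x + 0.0000·y = q_1−q_3 = -40.0000
-10.0000·x + 20.0000·y = q_1−q_4 = 30.0000
solve first two rows → x=2.0000, y=2.5000
check cable 4: ‖A_4−P‖² = 15.2500 ≈ L_4² = 15.2500 ✓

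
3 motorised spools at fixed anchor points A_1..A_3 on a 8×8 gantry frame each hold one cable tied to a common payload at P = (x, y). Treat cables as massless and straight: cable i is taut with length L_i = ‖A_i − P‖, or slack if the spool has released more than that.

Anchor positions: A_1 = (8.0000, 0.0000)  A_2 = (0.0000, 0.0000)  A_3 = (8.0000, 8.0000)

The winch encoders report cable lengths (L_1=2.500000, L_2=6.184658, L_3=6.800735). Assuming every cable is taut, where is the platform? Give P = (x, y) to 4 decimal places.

each cable: (A_i−P)·(A_i−P) = L_i²; let k_i = ‖A_i‖²−L_i²
k_1 = 64.0000+0.0000−6.2500 = 57.7500
row 1: 16.0000x + 0.0000y = 96.0000  (k_2=-38.2500)
row 2: 0.0000x − 16.0000y = -24.0000  (k_3=81.7500)
Cramer on rows 1–2 → x = 6.0000, y = 1.5000

(6.0000, 1.5000)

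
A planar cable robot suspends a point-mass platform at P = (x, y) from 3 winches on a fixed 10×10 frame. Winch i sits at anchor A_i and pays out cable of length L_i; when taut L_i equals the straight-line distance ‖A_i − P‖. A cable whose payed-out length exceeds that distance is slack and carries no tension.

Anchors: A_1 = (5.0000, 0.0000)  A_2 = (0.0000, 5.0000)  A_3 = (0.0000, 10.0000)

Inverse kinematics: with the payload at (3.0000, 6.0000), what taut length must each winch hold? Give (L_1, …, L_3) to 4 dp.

cable 1: Δx=2.0000, Δy=-6.0000; L_1 = √(Δx²+Δy²) = 6.3246
cable 2: Δx=-3.0000, Δy=-1.0000; L_2 = √(Δx²+Δy²) = 3.1623
cable 3: Δx=-3.0000, Δy=4.0000; L_3 = √(Δx²+Δy²) = 5.0000

(6.3246, 3.1623, 5.0000)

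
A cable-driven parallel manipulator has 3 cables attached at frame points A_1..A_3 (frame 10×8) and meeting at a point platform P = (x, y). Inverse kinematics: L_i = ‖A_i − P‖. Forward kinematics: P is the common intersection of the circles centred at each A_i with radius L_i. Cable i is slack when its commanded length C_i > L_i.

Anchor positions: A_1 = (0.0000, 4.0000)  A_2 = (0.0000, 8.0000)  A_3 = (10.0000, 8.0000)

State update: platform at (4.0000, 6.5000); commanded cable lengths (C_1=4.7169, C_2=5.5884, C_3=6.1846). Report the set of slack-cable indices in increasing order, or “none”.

cable 1: L_1 = ‖A_1−P‖ = 4.7170;  C_1 = 4.7169 → taut
cable 2: L_2 = ‖A_2−P‖ = 4.2720;  C_2 = 5.5884 → slack
cable 3: L_3 = ‖A_3−P‖ = 6.1847;  C_3 = 6.1846 → taut

2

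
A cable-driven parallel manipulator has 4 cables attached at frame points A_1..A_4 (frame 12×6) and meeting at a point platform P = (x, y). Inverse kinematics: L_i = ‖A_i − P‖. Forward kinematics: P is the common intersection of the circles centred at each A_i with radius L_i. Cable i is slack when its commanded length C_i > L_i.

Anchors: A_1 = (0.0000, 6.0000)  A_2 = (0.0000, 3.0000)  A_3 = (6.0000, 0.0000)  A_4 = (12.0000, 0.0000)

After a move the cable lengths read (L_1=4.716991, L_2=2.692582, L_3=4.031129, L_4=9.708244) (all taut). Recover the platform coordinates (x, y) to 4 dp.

(2.5000, 2.0000)

expand ‖A_i−P‖²=L_i² and subtract eq 1 (q_i ≔ ‖A_i‖²−L_i²)
q_1 = 0.0000+36.0000−22.2500 = 13.7500
eq1−eq2 → [0.0000  6.0000]·P = 12.0000
eq1−eq3 → [-12.0000  12.0000]·P = -6.0000
eq1−eq4 → [-24.0000  12.0000]·P = -36.0000
2×2 solve → P = (2.5000, 2.0000)
check cable 4: ‖A_4−P‖² = 94.2500 ≈ L_4² = 94.2500 ✓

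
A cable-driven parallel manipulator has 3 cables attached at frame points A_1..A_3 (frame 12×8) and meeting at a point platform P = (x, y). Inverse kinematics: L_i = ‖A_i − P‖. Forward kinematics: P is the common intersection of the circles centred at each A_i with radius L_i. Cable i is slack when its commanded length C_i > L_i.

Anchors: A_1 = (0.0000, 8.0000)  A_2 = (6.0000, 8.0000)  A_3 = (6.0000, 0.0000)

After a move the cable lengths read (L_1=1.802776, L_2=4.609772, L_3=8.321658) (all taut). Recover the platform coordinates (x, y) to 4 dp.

circle eqns → linear via eq_j − eq_1; set k_j = A_j·A_j − L_j²
k_1 = 0.0000+64.0000−3.2500 = 60.7500
-12.0000·x + 0.0000·y = k_1−k_2 = -18.0000
-12.0000·x + 16.0000·y = k_1−k_3 = 94.0000
solve first two rows → x=1.5000, y=7.0000

(1.5000, 7.0000)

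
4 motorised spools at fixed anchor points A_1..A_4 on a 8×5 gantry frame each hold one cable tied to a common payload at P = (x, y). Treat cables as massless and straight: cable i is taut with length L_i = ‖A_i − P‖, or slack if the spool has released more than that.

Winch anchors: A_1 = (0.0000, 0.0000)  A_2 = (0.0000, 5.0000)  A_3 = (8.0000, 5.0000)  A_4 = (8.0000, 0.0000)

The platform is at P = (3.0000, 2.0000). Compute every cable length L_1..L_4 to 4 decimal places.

L_1: Δ = A_1−P = (-3.0000, -2.0000) → ‖Δ‖ = √13.0000 = 3.6056
L_2: Δ = A_2−P = (-3.0000, 3.0000) → ‖Δ‖ = √18.0000 = 4.2426
L_3: Δ = A_3−P = (5.0000, 3.0000) → ‖Δ‖ = √34.0000 = 5.8310
L_4: Δ = A_4−P = (5.0000, -2.0000) → ‖Δ‖ = √29.0000 = 5.3852

(3.6056, 4.2426, 5.8310, 5.3852)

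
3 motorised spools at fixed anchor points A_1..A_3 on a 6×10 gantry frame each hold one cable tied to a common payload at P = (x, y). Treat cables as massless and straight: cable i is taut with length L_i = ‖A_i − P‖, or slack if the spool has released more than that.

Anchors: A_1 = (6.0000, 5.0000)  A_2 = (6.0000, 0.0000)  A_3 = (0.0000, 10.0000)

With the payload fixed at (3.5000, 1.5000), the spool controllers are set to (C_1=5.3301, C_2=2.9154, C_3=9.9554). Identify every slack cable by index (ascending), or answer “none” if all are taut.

1, 3

i=1: geometric 4.3012 vs commanded 5.3301 ⇒ slack
i=2: geometric 2.9155 vs commanded 2.9154 ⇒ taut
i=3: geometric 9.1924 vs commanded 9.9554 ⇒ slack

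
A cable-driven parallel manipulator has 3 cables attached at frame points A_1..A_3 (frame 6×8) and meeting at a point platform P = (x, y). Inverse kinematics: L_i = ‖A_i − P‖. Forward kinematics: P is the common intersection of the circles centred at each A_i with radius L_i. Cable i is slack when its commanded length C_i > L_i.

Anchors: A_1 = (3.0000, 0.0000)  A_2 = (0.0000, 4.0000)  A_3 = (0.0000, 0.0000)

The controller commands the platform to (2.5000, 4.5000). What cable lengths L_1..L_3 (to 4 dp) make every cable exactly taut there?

(4.5277, 2.5495, 5.1478)

cable 1: Δx=0.5000, Δy=-4.5000; L_1 = √(Δx²+Δy²) = 4.5277
cable 2: Δx=-2.5000, Δy=-0.5000; L_2 = √(Δx²+Δy²) = 2.5495
cable 3: Δx=-2.5000, Δy=-4.5000; L_3 = √(Δx²+Δy²) = 5.1478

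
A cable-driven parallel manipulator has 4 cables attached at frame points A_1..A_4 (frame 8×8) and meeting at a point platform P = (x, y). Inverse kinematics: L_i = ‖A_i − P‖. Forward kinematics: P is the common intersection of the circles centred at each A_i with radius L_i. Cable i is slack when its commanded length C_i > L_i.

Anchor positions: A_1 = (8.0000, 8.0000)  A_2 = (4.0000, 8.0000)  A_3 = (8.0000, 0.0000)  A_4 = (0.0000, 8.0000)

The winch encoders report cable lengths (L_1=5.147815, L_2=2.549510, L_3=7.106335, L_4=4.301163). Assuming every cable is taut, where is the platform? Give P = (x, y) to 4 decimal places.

each cable: (A_i−P)·(A_i−P) = L_i²; let k_i = ‖A_i‖²−L_i²
k_1 = 64.0000+64.0000−26.5000 = 101.5000
row 1: 8.0000x + 0.0000y = 28.0000  (k_2=73.5000)
row 2: 0.0000x + 16.0000y = 88.0000  (k_3=13.5000)
row 3: 16.0000x + 0.0000y = 56.0000  (k_4=45.5000)
Cramer on rows 1–2 → x = 3.5000, y = 5.5000
check cable 4: ‖A_4−P‖² = 18.5000 ≈ L_4² = 18.5000 ✓

(3.5000, 5.5000)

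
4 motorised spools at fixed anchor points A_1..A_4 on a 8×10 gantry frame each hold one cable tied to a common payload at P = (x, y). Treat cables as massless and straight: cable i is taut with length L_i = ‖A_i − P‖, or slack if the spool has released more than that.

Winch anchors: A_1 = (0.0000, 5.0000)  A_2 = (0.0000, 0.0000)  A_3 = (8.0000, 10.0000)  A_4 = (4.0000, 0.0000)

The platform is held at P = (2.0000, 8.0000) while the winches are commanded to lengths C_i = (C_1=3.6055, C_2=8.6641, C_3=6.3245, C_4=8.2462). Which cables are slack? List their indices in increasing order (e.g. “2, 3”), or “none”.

cable 1: L_1 = ‖A_1−P‖ = 3.6056;  C_1 = 3.6055 → taut
cable 2: L_2 = ‖A_2−P‖ = 8.2462;  C_2 = 8.6641 → slack
cable 3: L_3 = ‖A_3−P‖ = 6.3246;  C_3 = 6.3245 → taut
cable 4: L_4 = ‖A_4−P‖ = 8.2462;  C_4 = 8.2462 → taut

2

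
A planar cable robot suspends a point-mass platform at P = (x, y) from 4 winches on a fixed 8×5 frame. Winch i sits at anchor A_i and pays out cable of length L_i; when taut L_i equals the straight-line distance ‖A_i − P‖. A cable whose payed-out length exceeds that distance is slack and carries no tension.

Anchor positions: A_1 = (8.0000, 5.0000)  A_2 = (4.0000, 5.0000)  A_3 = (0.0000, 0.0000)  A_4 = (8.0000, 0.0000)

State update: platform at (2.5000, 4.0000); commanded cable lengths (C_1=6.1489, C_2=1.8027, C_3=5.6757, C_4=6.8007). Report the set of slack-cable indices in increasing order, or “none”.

1, 3

cable 1: √((5.5000)²+(1.0000)²)=5.5902, C_1=6.1489: slack
cable 2: √((1.5000)²+(1.0000)²)=1.8028, C_2=1.8027: taut
cable 3: √((-2.5000)²+(-4.0000)²)=4.7170, C_3=5.6757: slack
cable 4: √((5.5000)²+(-4.0000)²)=6.8007, C_4=6.8007: taut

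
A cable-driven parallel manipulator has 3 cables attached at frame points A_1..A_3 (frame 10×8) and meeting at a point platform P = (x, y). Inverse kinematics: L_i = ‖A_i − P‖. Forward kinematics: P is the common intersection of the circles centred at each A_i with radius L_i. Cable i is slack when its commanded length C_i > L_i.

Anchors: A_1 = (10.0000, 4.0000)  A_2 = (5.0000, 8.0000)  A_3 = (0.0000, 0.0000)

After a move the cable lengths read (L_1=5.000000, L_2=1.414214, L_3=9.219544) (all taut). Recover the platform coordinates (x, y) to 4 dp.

each cable: (A_i−P)·(A_i−P) = L_i²; let q_i = ‖A_i‖²−L_i²
q_1 = 100.0000+16.0000−25.0000 = 91.0000
row 1: 10.0000x − 8.0000y = 4.0000  (q_2=87.0000)
row 2: 20.0000x + 8.0000y = 176.0000  (q_3=-85.0000)
Cramer on rows 1–2 → x = 6.0000, y = 7.0000

(6.0000, 7.0000)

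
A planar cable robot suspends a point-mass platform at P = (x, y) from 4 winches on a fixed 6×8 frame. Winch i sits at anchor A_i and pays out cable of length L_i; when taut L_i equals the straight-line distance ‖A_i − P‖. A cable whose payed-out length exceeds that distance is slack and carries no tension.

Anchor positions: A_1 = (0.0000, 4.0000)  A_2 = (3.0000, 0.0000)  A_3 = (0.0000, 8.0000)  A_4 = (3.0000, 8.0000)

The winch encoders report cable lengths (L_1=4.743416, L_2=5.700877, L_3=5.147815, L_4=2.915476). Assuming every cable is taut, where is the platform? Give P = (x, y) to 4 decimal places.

(4.5000, 5.5000)

circle eqns → linear via eq_j − eq_1; set q_j = A_j·A_j − L_j²
q_1 = 0.0000+16.0000−22.5000 = -6.5000
-6.0000·x + 8.0000·y = q_1−q_2 = 17.0000
0.0000·x − 8.0000·y = q_1−q_3 = -44.0000
-6.0000·x − 8.0000·y = q_1−q_4 = -71.0000
solve first two rows → x=4.5000, y=5.5000
check cable 4: ‖A_4−P‖² = 8.5000 ≈ L_4² = 8.5000 ✓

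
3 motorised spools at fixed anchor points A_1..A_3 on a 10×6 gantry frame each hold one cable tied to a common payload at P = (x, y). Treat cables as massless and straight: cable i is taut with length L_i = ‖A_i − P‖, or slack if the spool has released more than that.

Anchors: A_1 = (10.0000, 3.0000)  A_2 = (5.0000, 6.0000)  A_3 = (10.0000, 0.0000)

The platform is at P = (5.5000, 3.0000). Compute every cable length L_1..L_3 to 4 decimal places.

L_1: Δ = A_1−P = (4.5000, 0.0000) → ‖Δ‖ = √20.2500 = 4.5000
L_2: Δ = A_2−P = (-0.5000, 3.0000) → ‖Δ‖ = √9.2500 = 3.0414
L_3: Δ = A_3−P = (4.5000, -3.0000) → ‖Δ‖ = √29.2500 = 5.4083

(4.5000, 3.0414, 5.4083)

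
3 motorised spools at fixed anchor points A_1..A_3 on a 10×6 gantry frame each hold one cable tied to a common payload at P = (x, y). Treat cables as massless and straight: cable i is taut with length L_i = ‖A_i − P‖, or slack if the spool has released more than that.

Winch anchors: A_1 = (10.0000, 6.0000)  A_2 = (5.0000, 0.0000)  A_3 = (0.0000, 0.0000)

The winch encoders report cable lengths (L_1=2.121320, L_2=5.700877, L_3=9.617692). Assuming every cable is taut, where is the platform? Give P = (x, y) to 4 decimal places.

(8.5000, 4.5000)

circle eqns → linear via eq_j − eq_1; set k_j = A_j·A_j − L_j²
k_1 = 100.0000+36.0000−4.5000 = 131.5000
10.0000·x + 12.0000·y = k_1−k_2 = 139.0000
20.0000·x + 12.0000·y = k_1−k_3 = 224.0000
solve first two rows → x=8.5000, y=4.5000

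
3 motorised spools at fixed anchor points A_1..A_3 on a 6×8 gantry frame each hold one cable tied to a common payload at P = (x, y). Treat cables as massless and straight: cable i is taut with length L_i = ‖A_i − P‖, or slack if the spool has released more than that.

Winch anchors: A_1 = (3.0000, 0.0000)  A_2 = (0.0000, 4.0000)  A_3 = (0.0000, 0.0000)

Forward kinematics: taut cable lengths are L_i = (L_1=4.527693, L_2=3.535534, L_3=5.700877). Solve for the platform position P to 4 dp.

(3.5000, 4.5000)

each cable: (A_i−P)·(A_i−P) = L_i²; let k_i = ‖A_i‖²−L_i²
k_1 = 9.0000+0.0000−20.5000 = -11.5000
row 1: 6.0000x − 8.0000y = -15.0000  (k_2=3.5000)
row 2: 6.0000x + 0.0000y = 21.0000  (k_3=-32.5000)
Cramer on rows 1–2 → x = 3.5000, y = 4.5000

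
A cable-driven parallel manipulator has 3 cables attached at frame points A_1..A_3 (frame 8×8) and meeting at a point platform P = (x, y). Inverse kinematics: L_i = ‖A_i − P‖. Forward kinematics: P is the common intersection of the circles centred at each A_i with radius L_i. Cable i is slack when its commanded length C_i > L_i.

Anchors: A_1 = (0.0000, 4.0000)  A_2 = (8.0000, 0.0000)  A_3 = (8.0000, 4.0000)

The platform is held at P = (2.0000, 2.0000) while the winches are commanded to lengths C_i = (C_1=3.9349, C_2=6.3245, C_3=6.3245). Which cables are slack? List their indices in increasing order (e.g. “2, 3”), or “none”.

cable 1: √((-2.0000)²+(2.0000)²)=2.8284, C_1=3.9349: slack
cable 2: √((6.0000)²+(-2.0000)²)=6.3246, C_2=6.3245: taut
cable 3: √((6.0000)²+(2.0000)²)=6.3246, C_3=6.3245: taut

1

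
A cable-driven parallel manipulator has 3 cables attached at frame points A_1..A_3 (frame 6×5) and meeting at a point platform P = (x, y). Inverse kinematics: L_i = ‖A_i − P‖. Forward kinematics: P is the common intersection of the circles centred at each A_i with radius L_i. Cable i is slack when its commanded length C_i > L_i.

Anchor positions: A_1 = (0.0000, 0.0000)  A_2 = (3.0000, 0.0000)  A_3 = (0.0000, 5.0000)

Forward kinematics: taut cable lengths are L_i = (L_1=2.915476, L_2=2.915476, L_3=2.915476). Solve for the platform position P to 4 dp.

circle eqns → linear via eq_j − eq_1; set q_j = A_j·A_j − L_j²
q_1 = 0.0000+0.0000−8.5000 = -8.5000
-6.0000·x + 0.0000·y = q_1−q_2 = -9.0000
0.0000·x − 10.0000·y = q_1−q_3 = -25.0000
solve first two rows → x=1.5000, y=2.5000

(1.5000, 2.5000)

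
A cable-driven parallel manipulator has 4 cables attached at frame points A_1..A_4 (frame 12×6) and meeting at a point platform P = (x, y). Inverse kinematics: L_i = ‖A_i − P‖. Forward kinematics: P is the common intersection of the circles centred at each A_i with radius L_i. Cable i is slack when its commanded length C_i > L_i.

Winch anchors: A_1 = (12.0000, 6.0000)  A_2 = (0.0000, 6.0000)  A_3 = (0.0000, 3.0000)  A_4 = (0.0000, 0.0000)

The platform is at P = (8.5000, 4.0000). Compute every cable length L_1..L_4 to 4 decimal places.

(4.0311, 8.7321, 8.5586, 9.3941)

L_1: Δ = A_1−P = (3.5000, 2.0000) → ‖Δ‖ = √16.2500 = 4.0311
L_2: Δ = A_2−P = (-8.5000, 2.0000) → ‖Δ‖ = √76.2500 = 8.7321
L_3: Δ = A_3−P = (-8.5000, -1.0000) → ‖Δ‖ = √73.2500 = 8.5586
L_4: Δ = A_4−P = (-8.5000, -4.0000) → ‖Δ‖ = √88.2500 = 9.3941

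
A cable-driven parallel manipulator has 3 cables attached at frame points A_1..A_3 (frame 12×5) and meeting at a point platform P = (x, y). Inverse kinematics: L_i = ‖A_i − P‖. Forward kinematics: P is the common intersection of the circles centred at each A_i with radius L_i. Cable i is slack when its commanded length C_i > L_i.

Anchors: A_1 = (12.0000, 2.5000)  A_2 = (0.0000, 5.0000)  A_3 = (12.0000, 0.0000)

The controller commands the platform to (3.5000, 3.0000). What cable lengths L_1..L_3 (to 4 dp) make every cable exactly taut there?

(8.5147, 4.0311, 9.0139)

L_1 = √((12.0000−3.5000)² + (2.5000−3.0000)²) = 8.5147
L_2 = √((0.0000−3.5000)² + (5.0000−3.0000)²) = 4.0311
L_3 = √((12.0000−3.5000)² + (0.0000−3.0000)²) = 9.0139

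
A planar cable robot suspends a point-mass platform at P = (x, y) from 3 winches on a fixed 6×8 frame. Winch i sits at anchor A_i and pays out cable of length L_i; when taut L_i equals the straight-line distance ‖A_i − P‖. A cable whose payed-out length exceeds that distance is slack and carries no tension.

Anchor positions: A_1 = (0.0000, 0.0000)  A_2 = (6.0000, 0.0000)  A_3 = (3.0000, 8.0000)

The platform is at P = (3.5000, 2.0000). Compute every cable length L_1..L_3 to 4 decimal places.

(4.0311, 3.2016, 6.0208)

L_1 = √((0.0000−3.5000)² + (0.0000−2.0000)²) = 4.0311
L_2 = √((6.0000−3.5000)² + (0.0000−2.0000)²) = 3.2016
L_3 = √((3.0000−3.5000)² + (8.0000−2.0000)²) = 6.0208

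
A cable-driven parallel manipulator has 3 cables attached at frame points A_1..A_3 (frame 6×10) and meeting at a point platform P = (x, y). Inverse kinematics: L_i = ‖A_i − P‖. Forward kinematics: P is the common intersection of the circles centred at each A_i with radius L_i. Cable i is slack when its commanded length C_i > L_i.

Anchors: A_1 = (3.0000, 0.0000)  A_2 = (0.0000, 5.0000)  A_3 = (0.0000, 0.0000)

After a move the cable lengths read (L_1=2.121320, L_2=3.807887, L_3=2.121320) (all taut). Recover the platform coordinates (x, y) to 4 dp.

circle eqns → linear via eq_j − eq_1; set k_j = A_j·A_j − L_j²
k_1 = 9.0000+0.0000−4.5000 = 4.5000
6.0000·x − 10.0000·y = k_1−k_2 = -6.0000
6.0000·x + 0.0000·y = k_1−k_3 = 9.0000
solve first two rows → x=1.5000, y=1.5000

(1.5000, 1.5000)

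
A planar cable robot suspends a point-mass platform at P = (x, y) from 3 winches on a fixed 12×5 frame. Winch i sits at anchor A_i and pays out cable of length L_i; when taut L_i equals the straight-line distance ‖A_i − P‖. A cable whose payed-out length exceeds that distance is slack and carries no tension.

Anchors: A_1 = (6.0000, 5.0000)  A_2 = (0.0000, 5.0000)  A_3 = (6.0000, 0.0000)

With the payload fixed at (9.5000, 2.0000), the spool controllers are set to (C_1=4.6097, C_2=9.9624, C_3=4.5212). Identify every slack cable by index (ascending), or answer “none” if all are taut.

3

i=1: geometric 4.6098 vs commanded 4.6097 ⇒ taut
i=2: geometric 9.9624 vs commanded 9.9624 ⇒ taut
i=3: geometric 4.0311 vs commanded 4.5212 ⇒ slack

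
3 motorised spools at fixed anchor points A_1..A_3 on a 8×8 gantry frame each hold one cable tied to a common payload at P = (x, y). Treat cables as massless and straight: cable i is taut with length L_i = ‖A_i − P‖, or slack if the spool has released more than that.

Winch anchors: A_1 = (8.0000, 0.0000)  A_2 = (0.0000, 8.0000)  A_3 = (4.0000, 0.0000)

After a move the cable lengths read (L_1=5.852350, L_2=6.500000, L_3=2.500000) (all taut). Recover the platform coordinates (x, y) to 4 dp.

(2.5000, 2.0000)

each cable: (A_i−P)·(A_i−P) = L_i²; let k_i = ‖A_i‖²−L_i²
k_1 = 64.0000+0.0000−34.2500 = 29.7500
row 1: 16.0000x − 16.0000y = 8.0000  (k_2=21.7500)
row 2: 8.0000x + 0.0000y = 20.0000  (k_3=9.7500)
Cramer on rows 1–2 → x = 2.5000, y = 2.0000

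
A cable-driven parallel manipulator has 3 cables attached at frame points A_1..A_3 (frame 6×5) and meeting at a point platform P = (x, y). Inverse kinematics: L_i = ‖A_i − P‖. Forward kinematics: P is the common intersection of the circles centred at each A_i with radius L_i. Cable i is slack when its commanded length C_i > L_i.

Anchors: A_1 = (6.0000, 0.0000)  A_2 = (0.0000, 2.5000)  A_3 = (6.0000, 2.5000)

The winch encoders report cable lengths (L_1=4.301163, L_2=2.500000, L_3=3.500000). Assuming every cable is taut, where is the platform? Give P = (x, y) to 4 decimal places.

(2.5000, 2.5000)

each cable: (A_i−P)·(A_i−P) = L_i²; let k_i = ‖A_i‖²−L_i²
k_1 = 36.0000+0.0000−18.5000 = 17.5000
row 1: 12.0000x − 5.0000y = 17.5000  (k_2=0.0000)
row 2: 0.0000x − 5.0000y = -12.5000  (k_3=30.0000)
Cramer on rows 1–2 → x = 2.5000, y = 2.5000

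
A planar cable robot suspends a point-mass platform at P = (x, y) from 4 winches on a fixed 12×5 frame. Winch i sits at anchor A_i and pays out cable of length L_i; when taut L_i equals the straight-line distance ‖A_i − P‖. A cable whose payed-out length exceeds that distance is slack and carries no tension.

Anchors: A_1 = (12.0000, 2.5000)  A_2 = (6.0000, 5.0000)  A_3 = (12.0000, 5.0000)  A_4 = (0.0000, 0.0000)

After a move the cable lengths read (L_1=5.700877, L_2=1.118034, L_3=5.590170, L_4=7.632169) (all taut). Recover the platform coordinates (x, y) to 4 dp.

(6.5000, 4.0000)

circle eqns → linear via eq_j − eq_1; set c_j = A_j·A_j − L_j²
c_1 = 144.0000+6.2500−32.5000 = 117.7500
12.0000·x − 5.0000·y = c_1−c_2 = 58.0000
0.0000·x − 5.0000·y = c_1−c_3 = -20.0000
24.0000·x + 5.0000·y = c_1−c_4 = 176.0000
solve first two rows → x=6.5000, y=4.0000
check cable 4: ‖A_4−P‖² = 58.2500 ≈ L_4² = 58.2500 ✓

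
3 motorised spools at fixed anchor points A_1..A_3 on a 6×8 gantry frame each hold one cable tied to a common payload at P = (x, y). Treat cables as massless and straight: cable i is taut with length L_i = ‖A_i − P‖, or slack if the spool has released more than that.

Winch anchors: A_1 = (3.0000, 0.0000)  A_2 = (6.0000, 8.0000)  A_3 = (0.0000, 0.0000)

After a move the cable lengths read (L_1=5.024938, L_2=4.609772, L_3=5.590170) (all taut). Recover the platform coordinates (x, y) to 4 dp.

(2.5000, 5.0000)

circle eqns → linear via eq_j − eq_1; set q_j = A_j·A_j − L_j²
q_1 = 9.0000+0.0000−25.2500 = -16.2500
-6.0000·x − 16.0000·y = q_1−q_2 = -95.0000
6.0000·x + 0.0000·y = q_1−q_3 = 15.0000
solve first two rows → x=2.5000, y=5.0000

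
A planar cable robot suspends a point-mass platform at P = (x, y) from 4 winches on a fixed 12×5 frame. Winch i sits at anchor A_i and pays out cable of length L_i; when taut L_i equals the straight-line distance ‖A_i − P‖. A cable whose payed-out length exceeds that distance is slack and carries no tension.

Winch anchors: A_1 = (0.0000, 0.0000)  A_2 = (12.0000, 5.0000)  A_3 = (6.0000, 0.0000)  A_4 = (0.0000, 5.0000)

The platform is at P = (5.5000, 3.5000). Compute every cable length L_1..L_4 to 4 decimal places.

(6.5192, 6.6708, 3.5355, 5.7009)

L_1 = √((0.0000−5.5000)² + (0.0000−3.5000)²) = 6.5192
L_2 = √((12.0000−5.5000)² + (5.0000−3.5000)²) = 6.6708
L_3 = √((6.0000−5.5000)² + (0.0000−3.5000)²) = 3.5355
L_4 = √((0.0000−5.5000)² + (5.0000−3.5000)²) = 5.7009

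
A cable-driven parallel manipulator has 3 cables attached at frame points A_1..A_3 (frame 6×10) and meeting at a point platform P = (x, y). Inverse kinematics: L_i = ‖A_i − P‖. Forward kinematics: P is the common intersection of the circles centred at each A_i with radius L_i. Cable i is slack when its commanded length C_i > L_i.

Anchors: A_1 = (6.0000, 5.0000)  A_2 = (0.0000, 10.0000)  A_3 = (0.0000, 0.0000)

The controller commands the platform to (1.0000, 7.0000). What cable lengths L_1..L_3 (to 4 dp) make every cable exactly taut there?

(5.3852, 3.1623, 7.0711)

L_1: Δ = A_1−P = (5.0000, -2.0000) → ‖Δ‖ = √29.0000 = 5.3852
L_2: Δ = A_2−P = (-1.0000, 3.0000) → ‖Δ‖ = √10.0000 = 3.1623
L_3: Δ = A_3−P = (-1.0000, -7.0000) → ‖Δ‖ = √50.0000 = 7.0711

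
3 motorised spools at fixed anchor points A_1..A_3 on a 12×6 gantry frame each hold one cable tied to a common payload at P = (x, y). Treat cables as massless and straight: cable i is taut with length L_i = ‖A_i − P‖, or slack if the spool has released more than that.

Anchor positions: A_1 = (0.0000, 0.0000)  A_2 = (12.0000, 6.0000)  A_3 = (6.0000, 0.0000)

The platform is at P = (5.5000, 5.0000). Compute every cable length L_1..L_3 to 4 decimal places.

(7.4330, 6.5765, 5.0249)

L_1: Δ = A_1−P = (-5.5000, -5.0000) → ‖Δ‖ = √55.2500 = 7.4330
L_2: Δ = A_2−P = (6.5000, 1.0000) → ‖Δ‖ = √43.2500 = 6.5765
L_3: Δ = A_3−P = (0.5000, -5.0000) → ‖Δ‖ = √25.2500 = 5.0249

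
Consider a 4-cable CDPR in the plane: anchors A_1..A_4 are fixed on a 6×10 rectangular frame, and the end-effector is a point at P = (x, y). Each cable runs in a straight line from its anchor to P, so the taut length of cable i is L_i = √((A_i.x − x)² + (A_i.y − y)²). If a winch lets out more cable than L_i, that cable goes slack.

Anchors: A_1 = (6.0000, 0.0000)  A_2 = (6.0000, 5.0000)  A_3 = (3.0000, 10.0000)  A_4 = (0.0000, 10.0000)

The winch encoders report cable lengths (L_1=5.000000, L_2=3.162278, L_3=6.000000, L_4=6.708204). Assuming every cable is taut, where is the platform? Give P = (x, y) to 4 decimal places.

(3.0000, 4.0000)

each cable: (A_i−P)·(A_i−P) = L_i²; let c_i = ‖A_i‖²−L_i²
c_1 = 36.0000+0.0000−25.0000 = 11.0000
row 1: 0.0000x − 10.0000y = -40.0000  (c_2=51.0000)
row 2: 6.0000x − 20.0000y = -62.0000  (c_3=73.0000)
row 3: 12.0000x − 20.0000y = -44.0000  (c_4=55.0000)
Cramer on rows 1–2 → x = 3.0000, y = 4.0000
check cable 4: ‖A_4−P‖² = 45.0000 ≈ L_4² = 45.0000 ✓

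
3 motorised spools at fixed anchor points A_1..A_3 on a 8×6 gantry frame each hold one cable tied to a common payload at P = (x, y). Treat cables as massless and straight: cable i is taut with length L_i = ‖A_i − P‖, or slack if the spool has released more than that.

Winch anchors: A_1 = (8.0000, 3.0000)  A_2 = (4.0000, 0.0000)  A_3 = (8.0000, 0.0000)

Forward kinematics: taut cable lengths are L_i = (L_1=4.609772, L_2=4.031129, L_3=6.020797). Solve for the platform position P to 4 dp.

each cable: (A_i−P)·(A_i−P) = L_i²; let k_i = ‖A_i‖²−L_i²
k_1 = 64.0000+9.0000−21.2500 = 51.7500
row 1: 8.0000x + 6.0000y = 52.0000  (k_2=-0.2500)
row 2: 0.0000x + 6.0000y = 24.0000  (k_3=27.7500)
Cramer on rows 1–2 → x = 3.5000, y = 4.0000

(3.5000, 4.0000)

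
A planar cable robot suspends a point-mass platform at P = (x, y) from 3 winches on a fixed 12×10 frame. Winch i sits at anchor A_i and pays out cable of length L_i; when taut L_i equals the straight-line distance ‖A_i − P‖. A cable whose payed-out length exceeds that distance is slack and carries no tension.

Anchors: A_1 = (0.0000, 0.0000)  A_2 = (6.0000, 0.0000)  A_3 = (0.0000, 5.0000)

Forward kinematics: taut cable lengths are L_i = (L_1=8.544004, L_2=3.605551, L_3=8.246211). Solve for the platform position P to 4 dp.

each cable: (A_i−P)·(A_i−P) = L_i²; let k_i = ‖A_i‖²−L_i²
k_1 = 0.0000+0.0000−73.0000 = -73.0000
row 1: -12.0000x + 0.0000y = -96.0000  (k_2=23.0000)
row 2: 0.0000x − 10.0000y = -30.0000  (k_3=-43.0000)
Cramer on rows 1–2 → x = 8.0000, y = 3.0000

(8.0000, 3.0000)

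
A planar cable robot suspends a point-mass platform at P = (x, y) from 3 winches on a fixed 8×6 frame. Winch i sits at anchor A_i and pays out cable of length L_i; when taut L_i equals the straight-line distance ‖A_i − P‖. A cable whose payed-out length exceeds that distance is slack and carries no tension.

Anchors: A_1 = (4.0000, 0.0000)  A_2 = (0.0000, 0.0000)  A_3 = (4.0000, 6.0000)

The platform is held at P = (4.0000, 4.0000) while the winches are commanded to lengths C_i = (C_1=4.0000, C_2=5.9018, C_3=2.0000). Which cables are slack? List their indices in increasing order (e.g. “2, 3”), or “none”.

cable 1: √((0.0000)²+(-4.0000)²)=4.0000, C_1=4.0000: taut
cable 2: √((-4.0000)²+(-4.0000)²)=5.6569, C_2=5.9018: slack
cable 3: √((0.0000)²+(2.0000)²)=2.0000, C_3=2.0000: taut

2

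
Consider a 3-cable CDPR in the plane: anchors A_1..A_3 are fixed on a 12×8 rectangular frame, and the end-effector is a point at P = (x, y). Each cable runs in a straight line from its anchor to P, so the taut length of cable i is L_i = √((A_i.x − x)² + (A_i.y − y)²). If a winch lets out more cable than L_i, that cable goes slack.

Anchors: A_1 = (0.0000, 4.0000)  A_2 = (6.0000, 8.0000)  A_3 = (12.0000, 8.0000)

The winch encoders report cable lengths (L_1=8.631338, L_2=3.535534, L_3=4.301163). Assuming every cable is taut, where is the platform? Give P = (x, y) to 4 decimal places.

expand ‖A_i−P‖²=L_i² and subtract eq 1 (q_i ≔ ‖A_i‖²−L_i²)
q_1 = 0.0000+16.0000−74.5000 = -58.5000
eq1−eq2 → [-12.0000  -8.0000]·P = -146.0000
eq1−eq3 → [-24.0000  -8.0000]·P = -248.0000
2×2 solve → P = (8.5000, 5.5000)

(8.5000, 5.5000)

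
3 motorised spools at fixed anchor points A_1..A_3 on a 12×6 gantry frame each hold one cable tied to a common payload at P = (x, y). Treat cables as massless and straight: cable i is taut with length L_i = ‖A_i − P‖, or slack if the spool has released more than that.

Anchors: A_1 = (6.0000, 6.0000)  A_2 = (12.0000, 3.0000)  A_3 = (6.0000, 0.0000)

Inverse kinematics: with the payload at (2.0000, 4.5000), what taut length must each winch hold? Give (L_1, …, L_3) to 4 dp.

(4.2720, 10.1119, 6.0208)

L_1 = √((6.0000−2.0000)² + (6.0000−4.5000)²) = 4.2720
L_2 = √((12.0000−2.0000)² + (3.0000−4.5000)²) = 10.1119
L_3 = √((6.0000−2.0000)² + (0.0000−4.5000)²) = 6.0208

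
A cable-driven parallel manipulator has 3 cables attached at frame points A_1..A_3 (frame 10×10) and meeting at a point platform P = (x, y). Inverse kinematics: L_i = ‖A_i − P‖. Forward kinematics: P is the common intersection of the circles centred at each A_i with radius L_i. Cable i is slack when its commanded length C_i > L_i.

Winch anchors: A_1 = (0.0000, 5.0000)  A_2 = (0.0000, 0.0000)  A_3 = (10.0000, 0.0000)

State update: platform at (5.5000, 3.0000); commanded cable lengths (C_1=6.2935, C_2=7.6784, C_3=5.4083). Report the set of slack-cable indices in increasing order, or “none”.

cable 1: √((-5.5000)²+(2.0000)²)=5.8523, C_1=6.2935: slack
cable 2: √((-5.5000)²+(-3.0000)²)=6.2650, C_2=7.6784: slack
cable 3: √((4.5000)²+(-3.0000)²)=5.4083, C_3=5.4083: taut

1, 2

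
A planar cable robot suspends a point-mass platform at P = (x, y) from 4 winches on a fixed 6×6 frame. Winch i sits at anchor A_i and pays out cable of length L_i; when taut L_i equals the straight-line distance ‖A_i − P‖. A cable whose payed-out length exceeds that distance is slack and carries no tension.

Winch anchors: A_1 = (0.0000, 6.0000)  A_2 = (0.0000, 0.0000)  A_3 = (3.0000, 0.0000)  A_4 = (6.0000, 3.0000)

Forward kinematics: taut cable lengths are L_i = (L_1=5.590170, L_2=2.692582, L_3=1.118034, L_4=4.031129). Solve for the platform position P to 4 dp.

(2.5000, 1.0000)

expand ‖A_i−P‖²=L_i² and subtract eq 1 (c_i ≔ ‖A_i‖²−L_i²)
c_1 = 0.0000+36.0000−31.2500 = 4.7500
eq1−eq2 → [0.0000  12.0000]·P = 12.0000
eq1−eq3 → [-6.0000  12.0000]·P = -3.0000
eq1−eq4 → [-12.0000  6.0000]·P = -24.0000
2×2 solve → P = (2.5000, 1.0000)
check cable 4: ‖A_4−P‖² = 16.2500 ≈ L_4² = 16.2500 ✓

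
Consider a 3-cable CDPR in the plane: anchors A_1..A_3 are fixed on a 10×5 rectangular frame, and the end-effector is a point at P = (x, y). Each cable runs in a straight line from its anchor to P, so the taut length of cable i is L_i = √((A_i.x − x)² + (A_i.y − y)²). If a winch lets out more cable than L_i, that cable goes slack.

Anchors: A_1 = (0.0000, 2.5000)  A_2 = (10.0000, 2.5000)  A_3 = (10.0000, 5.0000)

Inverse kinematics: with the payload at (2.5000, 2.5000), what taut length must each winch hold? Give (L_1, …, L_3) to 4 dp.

cable 1: Δx=-2.5000, Δy=0.0000; L_1 = √(Δx²+Δy²) = 2.5000
cable 2: Δx=7.5000, Δy=0.0000; L_2 = √(Δx²+Δy²) = 7.5000
cable 3: Δx=7.5000, Δy=2.5000; L_3 = √(Δx²+Δy²) = 7.9057

(2.5000, 7.5000, 7.9057)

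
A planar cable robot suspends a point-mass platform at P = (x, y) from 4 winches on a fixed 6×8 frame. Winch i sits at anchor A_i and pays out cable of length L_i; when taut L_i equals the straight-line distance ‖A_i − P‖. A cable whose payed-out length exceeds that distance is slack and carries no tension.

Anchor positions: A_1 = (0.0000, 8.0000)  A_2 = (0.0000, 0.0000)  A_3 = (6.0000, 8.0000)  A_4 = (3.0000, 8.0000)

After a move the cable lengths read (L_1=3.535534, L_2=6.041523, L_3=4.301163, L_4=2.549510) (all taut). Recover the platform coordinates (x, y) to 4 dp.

each cable: (A_i−P)·(A_i−P) = L_i²; let c_i = ‖A_i‖²−L_i²
c_1 = 0.0000+64.0000−12.5000 = 51.5000
row 1: 0.0000x + 16.0000y = 88.0000  (c_2=-36.5000)
row 2: -12.0000x + 0.0000y = -30.0000  (c_3=81.5000)
row 3: -6.0000x + 0.0000y = -15.0000  (c_4=66.5000)
Cramer on rows 1–2 → x = 2.5000, y = 5.5000
check cable 4: ‖A_4−P‖² = 6.5000 ≈ L_4² = 6.5000 ✓

(2.5000, 5.5000)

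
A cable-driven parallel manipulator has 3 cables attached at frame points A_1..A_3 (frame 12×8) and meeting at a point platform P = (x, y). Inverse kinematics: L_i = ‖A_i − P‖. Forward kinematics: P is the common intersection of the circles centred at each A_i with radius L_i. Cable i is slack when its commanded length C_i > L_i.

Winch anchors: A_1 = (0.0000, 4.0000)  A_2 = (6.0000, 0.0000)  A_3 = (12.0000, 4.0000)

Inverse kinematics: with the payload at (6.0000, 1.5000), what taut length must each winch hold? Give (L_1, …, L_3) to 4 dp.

L_1: Δ = A_1−P = (-6.0000, 2.5000) → ‖Δ‖ = √42.2500 = 6.5000
L_2: Δ = A_2−P = (0.0000, -1.5000) → ‖Δ‖ = √2.2500 = 1.5000
L_3: Δ = A_3−P = (6.0000, 2.5000) → ‖Δ‖ = √42.2500 = 6.5000

(6.5000, 1.5000, 6.5000)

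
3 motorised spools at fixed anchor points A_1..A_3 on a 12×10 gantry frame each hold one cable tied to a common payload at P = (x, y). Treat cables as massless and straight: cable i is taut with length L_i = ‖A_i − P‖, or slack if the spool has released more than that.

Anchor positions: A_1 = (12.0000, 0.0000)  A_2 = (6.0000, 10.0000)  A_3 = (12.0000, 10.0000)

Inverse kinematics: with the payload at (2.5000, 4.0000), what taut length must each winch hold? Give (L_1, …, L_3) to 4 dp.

(10.3078, 6.9462, 11.2361)

cable 1: Δx=9.5000, Δy=-4.0000; L_1 = √(Δx²+Δy²) = 10.3078
cable 2: Δx=3.5000, Δy=6.0000; L_2 = √(Δx²+Δy²) = 6.9462
cable 3: Δx=9.5000, Δy=6.0000; L_3 = √(Δx²+Δy²) = 11.2361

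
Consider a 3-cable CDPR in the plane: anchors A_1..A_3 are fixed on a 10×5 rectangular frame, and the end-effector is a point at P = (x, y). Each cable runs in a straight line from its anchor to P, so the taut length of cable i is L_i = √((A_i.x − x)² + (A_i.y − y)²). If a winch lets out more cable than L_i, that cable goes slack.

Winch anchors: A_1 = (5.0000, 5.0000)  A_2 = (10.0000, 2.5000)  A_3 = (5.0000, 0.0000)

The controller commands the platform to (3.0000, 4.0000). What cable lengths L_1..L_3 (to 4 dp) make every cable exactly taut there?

L_1 = √((5.0000−3.0000)² + (5.0000−4.0000)²) = 2.2361
L_2 = √((10.0000−3.0000)² + (2.5000−4.0000)²) = 7.1589
L_3 = √((5.0000−3.0000)² + (0.0000−4.0000)²) = 4.4721

(2.2361, 7.1589, 4.4721)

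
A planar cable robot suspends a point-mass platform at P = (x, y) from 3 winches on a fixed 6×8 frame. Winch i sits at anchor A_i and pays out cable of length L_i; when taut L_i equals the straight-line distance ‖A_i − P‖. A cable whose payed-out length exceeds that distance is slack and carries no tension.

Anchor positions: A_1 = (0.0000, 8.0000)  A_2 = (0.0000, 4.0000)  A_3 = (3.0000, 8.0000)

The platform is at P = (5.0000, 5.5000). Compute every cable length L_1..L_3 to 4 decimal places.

(5.5902, 5.2202, 3.2016)

L_1: Δ = A_1−P = (-5.0000, 2.5000) → ‖Δ‖ = √31.2500 = 5.5902
L_2: Δ = A_2−P = (-5.0000, -1.5000) → ‖Δ‖ = √27.2500 = 5.2202
L_3: Δ = A_3−P = (-2.0000, 2.5000) → ‖Δ‖ = √10.2500 = 3.2016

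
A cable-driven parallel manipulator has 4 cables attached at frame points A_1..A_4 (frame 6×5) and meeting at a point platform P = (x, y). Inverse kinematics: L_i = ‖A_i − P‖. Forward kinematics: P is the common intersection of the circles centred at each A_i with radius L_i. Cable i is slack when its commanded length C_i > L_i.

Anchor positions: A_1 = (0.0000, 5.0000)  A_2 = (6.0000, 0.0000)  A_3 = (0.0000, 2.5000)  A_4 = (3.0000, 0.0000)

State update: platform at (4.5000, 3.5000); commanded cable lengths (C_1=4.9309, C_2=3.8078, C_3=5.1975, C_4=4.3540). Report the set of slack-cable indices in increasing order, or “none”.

cable 1: L_1 = ‖A_1−P‖ = 4.7434;  C_1 = 4.9309 → slack
cable 2: L_2 = ‖A_2−P‖ = 3.8079;  C_2 = 3.8078 → taut
cable 3: L_3 = ‖A_3−P‖ = 4.6098;  C_3 = 5.1975 → slack
cable 4: L_4 = ‖A_4−P‖ = 3.8079;  C_4 = 4.3540 → slack

1, 3, 4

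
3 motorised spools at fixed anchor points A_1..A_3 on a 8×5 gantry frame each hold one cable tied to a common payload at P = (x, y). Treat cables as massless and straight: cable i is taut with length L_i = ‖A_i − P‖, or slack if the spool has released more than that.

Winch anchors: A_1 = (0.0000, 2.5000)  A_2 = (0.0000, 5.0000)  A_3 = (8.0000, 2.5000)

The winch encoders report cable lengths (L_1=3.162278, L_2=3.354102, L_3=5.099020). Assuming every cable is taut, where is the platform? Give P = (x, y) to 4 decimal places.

expand ‖A_i−P‖²=L_i² and subtract eq 1 (q_i ≔ ‖A_i‖²−L_i²)
q_1 = 0.0000+6.2500−10.0000 = -3.7500
eq1−eq2 → [0.0000  -5.0000]·P = -17.5000
eq1−eq3 → [-16.0000  0.0000]·P = -48.0000
2×2 solve → P = (3.0000, 3.5000)

(3.0000, 3.5000)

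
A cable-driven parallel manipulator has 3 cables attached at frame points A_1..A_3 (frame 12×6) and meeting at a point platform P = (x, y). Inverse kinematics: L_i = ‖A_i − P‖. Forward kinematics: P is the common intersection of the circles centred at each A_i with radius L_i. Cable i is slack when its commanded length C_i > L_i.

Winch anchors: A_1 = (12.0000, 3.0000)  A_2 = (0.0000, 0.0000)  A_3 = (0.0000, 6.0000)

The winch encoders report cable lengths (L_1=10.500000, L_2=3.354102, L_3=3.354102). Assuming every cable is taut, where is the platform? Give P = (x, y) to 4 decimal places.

each cable: (A_i−P)·(A_i−P) = L_i²; let k_i = ‖A_i‖²−L_i²
k_1 = 144.0000+9.0000−110.2500 = 42.7500
row 1: 24.0000x + 6.0000y = 54.0000  (k_2=-11.2500)
row 2: 24.0000x − 6.0000y = 18.0000  (k_3=24.7500)
Cramer on rows 1–2 → x = 1.5000, y = 3.0000

(1.5000, 3.0000)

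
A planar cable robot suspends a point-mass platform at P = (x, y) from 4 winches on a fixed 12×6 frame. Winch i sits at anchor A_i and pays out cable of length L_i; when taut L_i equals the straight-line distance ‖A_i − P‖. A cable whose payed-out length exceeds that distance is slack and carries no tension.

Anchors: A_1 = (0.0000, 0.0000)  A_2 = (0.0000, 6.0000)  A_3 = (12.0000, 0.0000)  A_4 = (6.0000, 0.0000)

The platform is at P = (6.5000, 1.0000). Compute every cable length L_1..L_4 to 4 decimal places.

(6.5765, 8.2006, 5.5902, 1.1180)

cable 1: Δx=-6.5000, Δy=-1.0000; L_1 = √(Δx²+Δy²) = 6.5765
cable 2: Δx=-6.5000, Δy=5.0000; L_2 = √(Δx²+Δy²) = 8.2006
cable 3: Δx=5.5000, Δy=-1.0000; L_3 = √(Δx²+Δy²) = 5.5902
cable 4: Δx=-0.5000, Δy=-1.0000; L_4 = √(Δx²+Δy²) = 1.1180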